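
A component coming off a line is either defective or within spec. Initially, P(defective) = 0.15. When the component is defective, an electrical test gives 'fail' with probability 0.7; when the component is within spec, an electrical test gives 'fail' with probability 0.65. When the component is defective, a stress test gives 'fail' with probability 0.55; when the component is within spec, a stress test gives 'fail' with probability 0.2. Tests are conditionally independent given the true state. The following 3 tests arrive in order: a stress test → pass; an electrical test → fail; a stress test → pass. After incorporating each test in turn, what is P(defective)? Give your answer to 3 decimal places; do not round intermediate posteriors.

0.057

Apply Bayes' rule sequentially, carrying P(defective) forward.
After a stress test='pass': P(defective) = 0.45·0.1500 / (0.45·0.1500 + 0.8·0.8500) ≈ 0.0903
After an electrical test='fail': P(defective) = 0.7·0.0903 / (0.7·0.0903 + 0.65·0.9097) ≈ 0.0966
After a stress test='pass': P(defective) = 0.45·0.0966 / (0.45·0.0966 + 0.8·0.9034) ≈ 0.0567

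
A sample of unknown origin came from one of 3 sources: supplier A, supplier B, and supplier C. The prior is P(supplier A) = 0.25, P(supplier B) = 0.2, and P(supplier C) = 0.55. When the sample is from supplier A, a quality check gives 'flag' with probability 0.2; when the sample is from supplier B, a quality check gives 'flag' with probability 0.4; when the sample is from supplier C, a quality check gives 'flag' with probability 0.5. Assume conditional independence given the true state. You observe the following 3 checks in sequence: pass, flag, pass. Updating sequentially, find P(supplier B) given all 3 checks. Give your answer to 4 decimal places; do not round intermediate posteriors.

0.2223

Apply Bayes' rule sequentially, carrying P(supplier B) forward.
After 'pass': normaliser = 0.8·0.2500 + 0.6·0.2000 + 0.5·0.5500; P(supplier A) ≈ 0.3361, P(supplier B) ≈ 0.2017, P(supplier C) ≈ 0.4622
After 'flag': normaliser = 0.2·0.3361 + 0.4·0.2017 + 0.5·0.4622; P(supplier A) ≈ 0.1774, P(supplier B) ≈ 0.2129, P(supplier C) ≈ 0.6098
After 'pass': normaliser = 0.8·0.1774 + 0.6·0.2129 + 0.5·0.6098; P(supplier A) ≈ 0.2470, P(supplier B) ≈ 0.2223, P(supplier C) ≈ 0.5307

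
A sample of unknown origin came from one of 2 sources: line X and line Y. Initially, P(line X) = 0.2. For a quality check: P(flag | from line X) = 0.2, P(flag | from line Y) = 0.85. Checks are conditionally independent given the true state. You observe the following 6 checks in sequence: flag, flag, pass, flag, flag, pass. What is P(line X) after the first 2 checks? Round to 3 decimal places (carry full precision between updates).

After 'flag': P(line X) = 0.2·0.2000 / (0.2·0.2000 + 0.85·0.8000) ≈ 0.0556
After 'flag': P(line X) = 0.2·0.0556 / (0.2·0.0556 + 0.85·0.9444) ≈ 0.0137

0.014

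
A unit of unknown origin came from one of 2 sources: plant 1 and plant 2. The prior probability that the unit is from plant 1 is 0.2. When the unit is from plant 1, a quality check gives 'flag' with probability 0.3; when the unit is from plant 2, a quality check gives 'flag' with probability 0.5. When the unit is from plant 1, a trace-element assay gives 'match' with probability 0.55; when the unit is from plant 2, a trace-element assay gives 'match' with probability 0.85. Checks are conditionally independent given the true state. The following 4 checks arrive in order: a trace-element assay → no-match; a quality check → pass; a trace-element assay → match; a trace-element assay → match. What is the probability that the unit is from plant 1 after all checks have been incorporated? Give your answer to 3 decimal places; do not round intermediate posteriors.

0.305

Each posterior becomes the prior for the next update.
After a trace-element assay='no-match': P(plant 1) = 0.45·0.2000 / (0.45·0.2000 + 0.15·0.8000) ≈ 0.4286
After a quality check='pass': P(plant 1) = 0.7·0.4286 / (0.7·0.4286 + 0.5·0.5714) ≈ 0.5122
After a trace-element assay='match': P(plant 1) = 0.55·0.5122 / (0.55·0.5122 + 0.85·0.4878) ≈ 0.4046
After a trace-element assay='match': P(plant 1) = 0.55·0.4046 / (0.55·0.4046 + 0.85·0.5954) ≈ 0.3054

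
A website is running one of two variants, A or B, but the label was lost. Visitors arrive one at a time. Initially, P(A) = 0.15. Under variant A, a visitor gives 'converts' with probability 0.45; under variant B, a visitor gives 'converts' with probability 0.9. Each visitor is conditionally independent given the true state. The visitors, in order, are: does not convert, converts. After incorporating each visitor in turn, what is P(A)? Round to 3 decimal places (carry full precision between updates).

After 'does not convert': P(A) = 0.55·0.1500 / (0.55·0.1500 + 0.1·0.8500) ≈ 0.4925
After 'converts': P(A) = 0.45·0.4925 / (0.45·0.4925 + 0.9·0.5075) ≈ 0.3267

0.327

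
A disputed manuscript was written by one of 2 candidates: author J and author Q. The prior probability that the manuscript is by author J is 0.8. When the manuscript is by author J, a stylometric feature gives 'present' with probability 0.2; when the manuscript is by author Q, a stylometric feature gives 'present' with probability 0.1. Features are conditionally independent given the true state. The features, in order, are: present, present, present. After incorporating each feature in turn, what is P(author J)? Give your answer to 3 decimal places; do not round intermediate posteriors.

After 'present': P(author J) = 0.2·0.8000 / (0.2·0.8000 + 0.1·0.2000) ≈ 0.8889
After 'present': P(author J) = 0.2·0.8889 / (0.2·0.8889 + 0.1·0.1111) ≈ 0.9412
After 'present': P(author J) = 0.2·0.9412 / (0.2·0.9412 + 0.1·0.0588) ≈ 0.9697

0.970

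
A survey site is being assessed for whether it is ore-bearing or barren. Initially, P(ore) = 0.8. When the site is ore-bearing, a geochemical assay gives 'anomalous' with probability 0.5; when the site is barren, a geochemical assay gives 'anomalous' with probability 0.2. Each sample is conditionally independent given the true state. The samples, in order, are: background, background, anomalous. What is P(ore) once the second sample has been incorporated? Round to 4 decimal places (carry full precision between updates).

After 'background': P(ore) = 0.5·0.8000 / (0.5·0.8000 + 0.8·0.2000) ≈ 0.7143
After 'background': P(ore) = 0.5·0.7143 / (0.5·0.7143 + 0.8·0.2857) ≈ 0.6098

0.6098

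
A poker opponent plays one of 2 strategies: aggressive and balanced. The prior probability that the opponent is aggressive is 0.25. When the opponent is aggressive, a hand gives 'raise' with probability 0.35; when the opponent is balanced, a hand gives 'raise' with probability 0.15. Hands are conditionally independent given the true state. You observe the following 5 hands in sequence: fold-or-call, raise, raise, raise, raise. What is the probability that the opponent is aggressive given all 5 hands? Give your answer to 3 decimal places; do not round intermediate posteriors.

After 'fold-or-call': P(aggressive) = 0.65·0.2500 / (0.65·0.2500 + 0.85·0.7500) ≈ 0.2031
After 'raise': P(aggressive) = 0.35·0.2031 / (0.35·0.2031 + 0.15·0.7969) ≈ 0.3730
After 'raise': P(aggressive) = 0.35·0.3730 / (0.35·0.3730 + 0.15·0.6270) ≈ 0.5812
After 'raise': P(aggressive) = 0.35·0.5812 / (0.35·0.5812 + 0.15·0.4188) ≈ 0.7641
After 'raise': P(aggressive) = 0.35·0.7641 / (0.35·0.7641 + 0.15·0.2359) ≈ 0.8831

0.883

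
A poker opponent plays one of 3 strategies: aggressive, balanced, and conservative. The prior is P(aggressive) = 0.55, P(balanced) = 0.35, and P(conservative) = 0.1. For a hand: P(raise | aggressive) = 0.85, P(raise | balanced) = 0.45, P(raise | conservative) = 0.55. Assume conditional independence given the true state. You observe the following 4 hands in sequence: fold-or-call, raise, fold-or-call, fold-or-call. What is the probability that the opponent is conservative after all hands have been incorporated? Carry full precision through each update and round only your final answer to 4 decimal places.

0.1528

After 'fold-or-call': normaliser = 0.15·0.5500 + 0.55·0.3500 + 0.45·0.1000; P(aggressive) ≈ 0.2578, P(balanced) ≈ 0.6016, P(conservative) ≈ 0.1406
After 'raise': normaliser = 0.85·0.2578 + 0.45·0.6016 + 0.55·0.1406; P(aggressive) ≈ 0.3864, P(balanced) ≈ 0.4773, P(conservative) ≈ 0.1364
After 'fold-or-call': normaliser = 0.15·0.3864 + 0.55·0.4773 + 0.45·0.1364; P(aggressive) ≈ 0.1518, P(balanced) ≈ 0.6875, P(conservative) ≈ 0.1607
After 'fold-or-call': normaliser = 0.15·0.1518 + 0.55·0.6875 + 0.45·0.1607; P(aggressive) ≈ 0.0481, P(balanced) ≈ 0.7991, P(conservative) ≈ 0.1528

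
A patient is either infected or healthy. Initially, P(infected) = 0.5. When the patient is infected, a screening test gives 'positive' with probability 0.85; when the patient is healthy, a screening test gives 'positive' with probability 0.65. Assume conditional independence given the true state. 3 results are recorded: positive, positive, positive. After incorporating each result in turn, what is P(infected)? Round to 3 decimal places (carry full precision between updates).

0.691

Apply Bayes' rule sequentially, carrying P(infected) forward.
After 'positive': P(infected) = 0.85·0.5000 / (0.85·0.5000 + 0.65·0.5000) ≈ 0.5667
After 'positive': P(infected) = 0.85·0.5667 / (0.85·0.5667 + 0.65·0.4333) ≈ 0.6310
After 'positive': P(infected) = 0.85·0.6310 / (0.85·0.6310 + 0.65·0.3690) ≈ 0.6910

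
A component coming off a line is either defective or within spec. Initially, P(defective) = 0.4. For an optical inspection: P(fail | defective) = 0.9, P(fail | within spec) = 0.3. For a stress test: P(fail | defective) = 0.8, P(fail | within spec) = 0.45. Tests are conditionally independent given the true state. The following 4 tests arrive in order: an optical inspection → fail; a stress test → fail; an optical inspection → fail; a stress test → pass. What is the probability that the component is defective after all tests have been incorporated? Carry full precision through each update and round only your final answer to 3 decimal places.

After an optical inspection='fail': P(defective) = 0.9·0.4000 / (0.9·0.4000 + 0.3·0.6000) ≈ 0.6667
After a stress test='fail': P(defective) = 0.8·0.6667 / (0.8·0.6667 + 0.45·0.3333) ≈ 0.7805
After an optical inspection='fail': P(defective) = 0.9·0.7805 / (0.9·0.7805 + 0.3·0.2195) ≈ 0.9143
After a stress test='pass': P(defective) = 0.2·0.9143 / (0.2·0.9143 + 0.55·0.0857) ≈ 0.7950

0.795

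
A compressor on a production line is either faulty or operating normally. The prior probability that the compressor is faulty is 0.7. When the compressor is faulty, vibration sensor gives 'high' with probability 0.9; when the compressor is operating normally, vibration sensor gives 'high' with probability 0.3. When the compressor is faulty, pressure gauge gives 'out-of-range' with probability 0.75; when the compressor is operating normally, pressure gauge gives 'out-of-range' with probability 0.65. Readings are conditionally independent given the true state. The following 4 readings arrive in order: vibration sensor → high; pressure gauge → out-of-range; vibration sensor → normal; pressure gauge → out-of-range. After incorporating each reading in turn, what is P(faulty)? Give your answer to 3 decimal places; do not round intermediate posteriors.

0.571

After vibration sensor='high': P(faulty) = 0.9·0.7000 / (0.9·0.7000 + 0.3·0.3000) ≈ 0.8750
After pressure gauge='out-of-range': P(faulty) = 0.75·0.8750 / (0.75·0.8750 + 0.65·0.1250) ≈ 0.8898
After vibration sensor='normal': P(faulty) = 0.1·0.8898 / (0.1·0.8898 + 0.7·0.1102) ≈ 0.5357
After pressure gauge='out-of-range': P(faulty) = 0.75·0.5357 / (0.75·0.5357 + 0.65·0.4643) ≈ 0.5711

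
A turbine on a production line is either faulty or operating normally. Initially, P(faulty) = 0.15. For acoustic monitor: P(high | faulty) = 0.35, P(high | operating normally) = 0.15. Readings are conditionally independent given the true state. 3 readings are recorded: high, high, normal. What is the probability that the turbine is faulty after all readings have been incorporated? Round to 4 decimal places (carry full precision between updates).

Apply Bayes' rule sequentially, carrying P(faulty) forward.
After 'high': P(faulty) = 0.35·0.1500 / (0.35·0.1500 + 0.15·0.8500) ≈ 0.2917
After 'high': P(faulty) = 0.35·0.2917 / (0.35·0.2917 + 0.15·0.7083) ≈ 0.4900
After 'normal': P(faulty) = 0.65·0.4900 / (0.65·0.4900 + 0.85·0.5100) ≈ 0.4235

0.4235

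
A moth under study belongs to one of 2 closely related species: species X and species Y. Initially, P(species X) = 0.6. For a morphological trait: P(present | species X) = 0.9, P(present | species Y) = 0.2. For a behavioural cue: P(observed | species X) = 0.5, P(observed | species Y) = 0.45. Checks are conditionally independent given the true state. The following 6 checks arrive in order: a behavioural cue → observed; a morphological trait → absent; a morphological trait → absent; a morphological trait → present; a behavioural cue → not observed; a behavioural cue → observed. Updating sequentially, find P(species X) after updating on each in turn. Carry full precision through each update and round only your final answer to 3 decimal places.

0.106

After a behavioural cue='observed': P(species X) = 0.5·0.6000 / (0.5·0.6000 + 0.45·0.4000) ≈ 0.6250
After a morphological trait='absent': P(species X) = 0.1·0.6250 / (0.1·0.6250 + 0.8·0.3750) ≈ 0.1724
After a morphological trait='absent': P(species X) = 0.1·0.1724 / (0.1·0.1724 + 0.8·0.8276) ≈ 0.0254
After a morphological trait='present': P(species X) = 0.9·0.0254 / (0.9·0.0254 + 0.2·0.9746) ≈ 0.1049
After a behavioural cue='not observed': P(species X) = 0.5·0.1049 / (0.5·0.1049 + 0.55·0.8951) ≈ 0.0963
After a behavioural cue='observed': P(species X) = 0.5·0.0963 / (0.5·0.0963 + 0.45·0.9037) ≈ 0.1058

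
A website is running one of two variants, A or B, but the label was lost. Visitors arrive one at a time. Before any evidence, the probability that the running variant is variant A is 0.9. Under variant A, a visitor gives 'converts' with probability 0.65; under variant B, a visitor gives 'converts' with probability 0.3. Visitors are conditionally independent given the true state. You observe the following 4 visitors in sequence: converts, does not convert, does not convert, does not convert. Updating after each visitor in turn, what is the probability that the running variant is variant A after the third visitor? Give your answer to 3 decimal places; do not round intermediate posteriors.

Apply Bayes' rule sequentially, carrying P(A) forward.
After 'converts': P(A) = 0.65·0.9000 / (0.65·0.9000 + 0.3·0.1000) ≈ 0.9512
After 'does not convert': P(A) = 0.35·0.9512 / (0.35·0.9512 + 0.7·0.0488) ≈ 0.9070
After 'does not convert': P(A) = 0.35·0.9070 / (0.35·0.9070 + 0.7·0.0930) ≈ 0.8298

0.830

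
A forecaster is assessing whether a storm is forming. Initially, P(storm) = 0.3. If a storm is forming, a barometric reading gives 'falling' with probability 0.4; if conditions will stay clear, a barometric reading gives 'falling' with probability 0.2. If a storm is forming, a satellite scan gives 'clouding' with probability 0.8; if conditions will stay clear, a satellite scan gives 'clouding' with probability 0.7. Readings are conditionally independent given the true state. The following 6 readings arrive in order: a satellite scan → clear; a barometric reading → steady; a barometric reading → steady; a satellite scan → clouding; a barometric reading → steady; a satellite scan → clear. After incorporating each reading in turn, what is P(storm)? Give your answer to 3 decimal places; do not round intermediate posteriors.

0.084

After a satellite scan='clear': P(storm) = 0.2·0.3000 / (0.2·0.3000 + 0.3·0.7000) ≈ 0.2222
After a barometric reading='steady': P(storm) = 0.6·0.2222 / (0.6·0.2222 + 0.8·0.7778) ≈ 0.1765
After a barometric reading='steady': P(storm) = 0.6·0.1765 / (0.6·0.1765 + 0.8·0.8235) ≈ 0.1385
After a satellite scan='clouding': P(storm) = 0.8·0.1385 / (0.8·0.1385 + 0.7·0.8615) ≈ 0.1552
After a barometric reading='steady': P(storm) = 0.6·0.1552 / (0.6·0.1552 + 0.8·0.8448) ≈ 0.1211
After a satellite scan='clear': P(storm) = 0.2·0.1211 / (0.2·0.1211 + 0.3·0.8789) ≈ 0.0841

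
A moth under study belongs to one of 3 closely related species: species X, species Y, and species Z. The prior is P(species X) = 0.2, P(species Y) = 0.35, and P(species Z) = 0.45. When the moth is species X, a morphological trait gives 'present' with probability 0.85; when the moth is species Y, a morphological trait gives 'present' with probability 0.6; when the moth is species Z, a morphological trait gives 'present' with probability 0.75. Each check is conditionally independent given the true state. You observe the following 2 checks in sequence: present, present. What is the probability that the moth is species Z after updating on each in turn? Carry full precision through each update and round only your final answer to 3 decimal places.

After 'present': normaliser = 0.85·0.2000 + 0.6·0.3500 + 0.75·0.4500; P(species X) ≈ 0.2369, P(species Y) ≈ 0.2927, P(species Z) ≈ 0.4704
After 'present': normaliser = 0.85·0.2369 + 0.6·0.2927 + 0.75·0.4704; P(species X) ≈ 0.2760, P(species Y) ≈ 0.2406, P(species Z) ≈ 0.4834

0.483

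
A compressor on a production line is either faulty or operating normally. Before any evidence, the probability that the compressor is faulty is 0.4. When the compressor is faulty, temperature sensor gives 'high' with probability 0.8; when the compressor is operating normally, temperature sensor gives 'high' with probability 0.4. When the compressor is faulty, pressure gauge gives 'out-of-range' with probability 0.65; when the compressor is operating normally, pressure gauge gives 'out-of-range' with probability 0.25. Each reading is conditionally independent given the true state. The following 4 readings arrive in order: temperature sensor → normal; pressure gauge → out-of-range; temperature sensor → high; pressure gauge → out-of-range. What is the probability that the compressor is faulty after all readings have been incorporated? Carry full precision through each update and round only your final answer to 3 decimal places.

Each posterior becomes the prior for the next update.
After temperature sensor='normal': P(faulty) = 0.2·0.4000 / (0.2·0.4000 + 0.6·0.6000) ≈ 0.1818
After pressure gauge='out-of-range': P(faulty) = 0.65·0.1818 / (0.65·0.1818 + 0.25·0.8182) ≈ 0.3662
After temperature sensor='high': P(faulty) = 0.8·0.3662 / (0.8·0.3662 + 0.4·0.6338) ≈ 0.5361
After pressure gauge='out-of-range': P(faulty) = 0.65·0.5361 / (0.65·0.5361 + 0.25·0.4639) ≈ 0.7503

0.750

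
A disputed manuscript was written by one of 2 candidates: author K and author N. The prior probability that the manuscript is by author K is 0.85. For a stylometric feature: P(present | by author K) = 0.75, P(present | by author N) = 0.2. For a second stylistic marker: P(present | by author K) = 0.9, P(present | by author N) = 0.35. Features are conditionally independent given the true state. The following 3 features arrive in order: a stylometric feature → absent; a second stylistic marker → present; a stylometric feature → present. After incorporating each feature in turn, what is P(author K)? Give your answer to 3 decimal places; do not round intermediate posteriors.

0.945

After a stylometric feature='absent': P(author K) = 0.25·0.8500 / (0.25·0.8500 + 0.8·0.1500) ≈ 0.6391
After a second stylistic marker='present': P(author K) = 0.9·0.6391 / (0.9·0.6391 + 0.35·0.3609) ≈ 0.8199
After a stylometric feature='present': P(author K) = 0.75·0.8199 / (0.75·0.8199 + 0.2·0.1801) ≈ 0.9447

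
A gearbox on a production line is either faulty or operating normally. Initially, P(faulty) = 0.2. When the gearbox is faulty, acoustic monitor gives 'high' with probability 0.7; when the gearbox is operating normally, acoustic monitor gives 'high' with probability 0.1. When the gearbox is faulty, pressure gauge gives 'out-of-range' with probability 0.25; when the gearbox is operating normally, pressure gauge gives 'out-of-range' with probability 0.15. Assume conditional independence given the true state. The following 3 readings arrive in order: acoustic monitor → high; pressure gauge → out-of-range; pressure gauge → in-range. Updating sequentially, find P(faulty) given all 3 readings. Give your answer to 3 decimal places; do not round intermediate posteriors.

Apply Bayes' rule sequentially, carrying P(faulty) forward.
After acoustic monitor='high': P(faulty) = 0.7·0.2000 / (0.7·0.2000 + 0.1·0.8000) ≈ 0.6364
After pressure gauge='out-of-range': P(faulty) = 0.25·0.6364 / (0.25·0.6364 + 0.15·0.3636) ≈ 0.7447
After pressure gauge='in-range': P(faulty) = 0.75·0.7447 / (0.75·0.7447 + 0.85·0.2553) ≈ 0.7202

0.720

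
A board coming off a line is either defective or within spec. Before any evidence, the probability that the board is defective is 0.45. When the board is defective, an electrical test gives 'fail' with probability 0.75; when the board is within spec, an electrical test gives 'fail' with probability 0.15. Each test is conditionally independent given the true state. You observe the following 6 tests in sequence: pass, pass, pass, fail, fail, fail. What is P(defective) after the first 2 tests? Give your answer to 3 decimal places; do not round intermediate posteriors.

0.066

After 'pass': P(defective) = 0.25·0.4500 / (0.25·0.4500 + 0.85·0.5500) ≈ 0.1940
After 'pass': P(defective) = 0.25·0.1940 / (0.25·0.1940 + 0.85·0.8060) ≈ 0.0661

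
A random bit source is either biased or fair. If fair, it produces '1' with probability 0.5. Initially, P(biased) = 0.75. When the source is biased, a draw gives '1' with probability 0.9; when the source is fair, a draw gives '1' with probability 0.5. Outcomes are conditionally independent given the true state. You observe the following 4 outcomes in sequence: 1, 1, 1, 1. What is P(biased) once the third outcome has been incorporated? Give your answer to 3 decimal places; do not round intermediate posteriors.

After '1': P(biased) = 0.9·0.7500 / (0.9·0.7500 + 0.5·0.2500) ≈ 0.8438
After '1': P(biased) = 0.9·0.8438 / (0.9·0.8438 + 0.5·0.1562) ≈ 0.9067
After '1': P(biased) = 0.9·0.9067 / (0.9·0.9067 + 0.5·0.0933) ≈ 0.9459

0.946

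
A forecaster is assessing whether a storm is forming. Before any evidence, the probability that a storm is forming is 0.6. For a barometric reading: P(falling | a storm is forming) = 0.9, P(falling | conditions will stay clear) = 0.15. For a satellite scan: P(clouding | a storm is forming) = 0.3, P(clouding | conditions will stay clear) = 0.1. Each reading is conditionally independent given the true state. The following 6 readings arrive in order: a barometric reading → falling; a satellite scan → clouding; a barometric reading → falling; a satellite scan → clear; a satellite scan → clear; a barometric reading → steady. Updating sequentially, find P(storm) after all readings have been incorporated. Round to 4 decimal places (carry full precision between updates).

Each posterior becomes the prior for the next update.
After a barometric reading='falling': P(storm) = 0.9·0.6000 / (0.9·0.6000 + 0.15·0.4000) ≈ 0.9000
After a satellite scan='clouding': P(storm) = 0.3·0.9000 / (0.3·0.9000 + 0.1·0.1000) ≈ 0.9643
After a barometric reading='falling': P(storm) = 0.9·0.9643 / (0.9·0.9643 + 0.15·0.0357) ≈ 0.9939
After a satellite scan='clear': P(storm) = 0.7·0.9939 / (0.7·0.9939 + 0.9·0.0061) ≈ 0.9921
After a satellite scan='clear': P(storm) = 0.7·0.9921 / (0.7·0.9921 + 0.9·0.0079) ≈ 0.9899
After a barometric reading='steady': P(storm) = 0.1·0.9899 / (0.1·0.9899 + 0.85·0.0101) ≈ 0.9202

0.9202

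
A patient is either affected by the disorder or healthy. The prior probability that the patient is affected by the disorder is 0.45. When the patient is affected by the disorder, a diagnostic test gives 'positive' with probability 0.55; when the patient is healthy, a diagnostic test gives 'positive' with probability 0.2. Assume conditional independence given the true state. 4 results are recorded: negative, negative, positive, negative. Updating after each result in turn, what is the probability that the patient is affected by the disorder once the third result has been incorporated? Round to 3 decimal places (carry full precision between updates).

After 'negative': P(affected) = 0.45·0.4500 / (0.45·0.4500 + 0.8·0.5500) ≈ 0.3152
After 'negative': P(affected) = 0.45·0.3152 / (0.45·0.3152 + 0.8·0.6848) ≈ 0.2056
After 'positive': P(affected) = 0.55·0.2056 / (0.55·0.2056 + 0.2·0.7944) ≈ 0.4159

0.416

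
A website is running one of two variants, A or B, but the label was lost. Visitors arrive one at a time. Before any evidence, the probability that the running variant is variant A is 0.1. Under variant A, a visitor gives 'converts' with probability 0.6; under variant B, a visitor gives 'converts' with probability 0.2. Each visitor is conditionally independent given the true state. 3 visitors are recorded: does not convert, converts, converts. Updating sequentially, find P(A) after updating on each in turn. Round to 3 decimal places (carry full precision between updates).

Apply Bayes' rule sequentially, carrying P(A) forward.
After 'does not convert': P(A) = 0.4·0.1000 / (0.4·0.1000 + 0.8·0.9000) ≈ 0.0526
After 'converts': P(A) = 0.6·0.0526 / (0.6·0.0526 + 0.2·0.9474) ≈ 0.1429
After 'converts': P(A) = 0.6·0.1429 / (0.6·0.1429 + 0.2·0.8571) ≈ 0.3333

0.333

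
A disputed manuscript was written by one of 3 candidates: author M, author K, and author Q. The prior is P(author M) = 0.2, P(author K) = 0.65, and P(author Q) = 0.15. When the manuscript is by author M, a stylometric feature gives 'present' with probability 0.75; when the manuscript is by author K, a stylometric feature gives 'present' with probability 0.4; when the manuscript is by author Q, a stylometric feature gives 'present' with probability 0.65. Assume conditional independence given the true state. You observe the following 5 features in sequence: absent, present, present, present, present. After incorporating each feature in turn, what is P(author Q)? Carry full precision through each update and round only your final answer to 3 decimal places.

After 'absent': normaliser = 0.25·0.2000 + 0.6·0.6500 + 0.35·0.1500; P(author M) ≈ 0.1015, P(author K) ≈ 0.7919, P(author Q) ≈ 0.1066
After 'present': normaliser = 0.75·0.1015 + 0.4·0.7919 + 0.65·0.1066; P(author M) ≈ 0.1647, P(author K) ≈ 0.6853, P(author Q) ≈ 0.1499
After 'present': normaliser = 0.75·0.1647 + 0.4·0.6853 + 0.65·0.1499; P(author M) ≈ 0.2495, P(author K) ≈ 0.5537, P(author Q) ≈ 0.1968
After 'present': normaliser = 0.75·0.2495 + 0.4·0.5537 + 0.65·0.1968; P(author M) ≈ 0.3488, P(author K) ≈ 0.4128, P(author Q) ≈ 0.2384
After 'present': normaliser = 0.75·0.3488 + 0.4·0.4128 + 0.65·0.2384; P(author M) ≈ 0.4497, P(author K) ≈ 0.2838, P(author Q) ≈ 0.2664

0.266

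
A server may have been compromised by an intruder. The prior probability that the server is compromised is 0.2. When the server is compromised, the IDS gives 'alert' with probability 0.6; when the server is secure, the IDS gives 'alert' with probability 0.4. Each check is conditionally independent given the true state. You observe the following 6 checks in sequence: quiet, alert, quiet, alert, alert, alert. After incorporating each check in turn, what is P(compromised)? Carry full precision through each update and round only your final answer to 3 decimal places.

0.360

After 'quiet': P(compromised) = 0.4·0.2000 / (0.4·0.2000 + 0.6·0.8000) ≈ 0.1429
After 'alert': P(compromised) = 0.6·0.1429 / (0.6·0.1429 + 0.4·0.8571) ≈ 0.2000
After 'quiet': P(compromised) = 0.4·0.2000 / (0.4·0.2000 + 0.6·0.8000) ≈ 0.1429
After 'alert': P(compromised) = 0.6·0.1429 / (0.6·0.1429 + 0.4·0.8571) ≈ 0.2000
After 'alert': P(compromised) = 0.6·0.2000 / (0.6·0.2000 + 0.4·0.8000) ≈ 0.2727
After 'alert': P(compromised) = 0.6·0.2727 / (0.6·0.2727 + 0.4·0.7273) ≈ 0.3600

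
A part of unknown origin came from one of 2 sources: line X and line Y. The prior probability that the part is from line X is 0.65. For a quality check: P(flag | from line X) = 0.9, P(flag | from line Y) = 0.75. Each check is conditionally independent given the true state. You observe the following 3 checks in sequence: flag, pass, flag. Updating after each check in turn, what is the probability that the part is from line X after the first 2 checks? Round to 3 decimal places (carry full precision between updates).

0.471

After 'flag': P(line X) = 0.9·0.6500 / (0.9·0.6500 + 0.75·0.3500) ≈ 0.6903
After 'pass': P(line X) = 0.1·0.6903 / (0.1·0.6903 + 0.25·0.3097) ≈ 0.4713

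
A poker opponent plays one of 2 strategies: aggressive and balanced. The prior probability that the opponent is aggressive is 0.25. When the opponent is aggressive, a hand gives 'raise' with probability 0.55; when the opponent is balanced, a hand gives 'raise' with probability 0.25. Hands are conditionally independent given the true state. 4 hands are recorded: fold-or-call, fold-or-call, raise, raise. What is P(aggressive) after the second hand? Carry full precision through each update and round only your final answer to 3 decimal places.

After 'fold-or-call': P(aggressive) = 0.45·0.2500 / (0.45·0.2500 + 0.75·0.7500) ≈ 0.1667
After 'fold-or-call': P(aggressive) = 0.45·0.1667 / (0.45·0.1667 + 0.75·0.8333) ≈ 0.1071

0.107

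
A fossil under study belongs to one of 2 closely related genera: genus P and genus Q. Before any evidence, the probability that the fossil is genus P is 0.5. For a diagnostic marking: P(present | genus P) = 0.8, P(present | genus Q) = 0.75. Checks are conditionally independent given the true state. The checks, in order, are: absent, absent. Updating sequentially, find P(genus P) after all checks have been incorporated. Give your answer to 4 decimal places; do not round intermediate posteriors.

After 'absent': P(genus P) = 0.2·0.5000 / (0.2·0.5000 + 0.25·0.5000) ≈ 0.4444
After 'absent': P(genus P) = 0.2·0.4444 / (0.2·0.4444 + 0.25·0.5556) ≈ 0.3902

0.3902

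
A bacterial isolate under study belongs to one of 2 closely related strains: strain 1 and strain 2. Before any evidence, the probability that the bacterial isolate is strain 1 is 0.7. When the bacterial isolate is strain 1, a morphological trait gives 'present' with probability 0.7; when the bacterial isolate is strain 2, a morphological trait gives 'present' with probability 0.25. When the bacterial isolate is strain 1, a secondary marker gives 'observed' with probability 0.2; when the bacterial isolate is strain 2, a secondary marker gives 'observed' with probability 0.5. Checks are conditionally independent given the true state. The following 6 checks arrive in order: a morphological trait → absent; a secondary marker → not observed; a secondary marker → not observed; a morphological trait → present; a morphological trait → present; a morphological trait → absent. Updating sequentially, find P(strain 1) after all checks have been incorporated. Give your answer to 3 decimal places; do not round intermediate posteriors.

Each posterior becomes the prior for the next update.
After a morphological trait='absent': P(strain 1) = 0.3·0.7000 / (0.3·0.7000 + 0.75·0.3000) ≈ 0.4828
After a secondary marker='not observed': P(strain 1) = 0.8·0.4828 / (0.8·0.4828 + 0.5·0.5172) ≈ 0.5989
After a secondary marker='not observed': P(strain 1) = 0.8·0.5989 / (0.8·0.5989 + 0.5·0.4011) ≈ 0.7050
After a morphological trait='present': P(strain 1) = 0.7·0.7050 / (0.7·0.7050 + 0.25·0.2950) ≈ 0.8700
After a morphological trait='present': P(strain 1) = 0.7·0.8700 / (0.7·0.8700 + 0.25·0.1300) ≈ 0.9493
After a morphological trait='absent': P(strain 1) = 0.3·0.9493 / (0.3·0.9493 + 0.75·0.0507) ≈ 0.8823

0.882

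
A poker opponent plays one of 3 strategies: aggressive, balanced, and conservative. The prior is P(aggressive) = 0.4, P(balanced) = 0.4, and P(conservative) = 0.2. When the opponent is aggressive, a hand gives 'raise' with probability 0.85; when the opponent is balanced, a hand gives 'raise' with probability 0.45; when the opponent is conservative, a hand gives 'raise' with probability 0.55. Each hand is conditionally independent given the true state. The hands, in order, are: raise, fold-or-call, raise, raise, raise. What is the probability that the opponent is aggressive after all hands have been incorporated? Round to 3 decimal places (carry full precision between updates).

0.645

After 'raise': normaliser = 0.85·0.4000 + 0.45·0.4000 + 0.55·0.2000; P(aggressive) ≈ 0.5397, P(balanced) ≈ 0.2857, P(conservative) ≈ 0.1746
After 'fold-or-call': normaliser = 0.15·0.5397 + 0.55·0.2857 + 0.45·0.1746; P(aggressive) ≈ 0.2556, P(balanced) ≈ 0.4962, P(conservative) ≈ 0.2481
After 'raise': normaliser = 0.85·0.2556 + 0.45·0.4962 + 0.55·0.2481; P(aggressive) ≈ 0.3765, P(balanced) ≈ 0.3870, P(conservative) ≈ 0.2365
After 'raise': normaliser = 0.85·0.3765 + 0.45·0.3870 + 0.55·0.2365; P(aggressive) ≈ 0.5127, P(balanced) ≈ 0.2789, P(conservative) ≈ 0.2083
After 'raise': normaliser = 0.85·0.5127 + 0.45·0.2789 + 0.55·0.2083; P(aggressive) ≈ 0.6448, P(balanced) ≈ 0.1857, P(conservative) ≈ 0.1695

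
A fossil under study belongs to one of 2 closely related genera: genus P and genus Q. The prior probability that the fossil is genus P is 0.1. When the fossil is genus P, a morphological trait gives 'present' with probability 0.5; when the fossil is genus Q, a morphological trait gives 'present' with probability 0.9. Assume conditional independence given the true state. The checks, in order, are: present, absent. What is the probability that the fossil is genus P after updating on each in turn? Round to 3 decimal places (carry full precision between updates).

Each posterior becomes the prior for the next update.
After 'present': P(genus P) = 0.5·0.1000 / (0.5·0.1000 + 0.9·0.9000) ≈ 0.0581
After 'absent': P(genus P) = 0.5·0.0581 / (0.5·0.0581 + 0.1·0.9419) ≈ 0.2358

0.236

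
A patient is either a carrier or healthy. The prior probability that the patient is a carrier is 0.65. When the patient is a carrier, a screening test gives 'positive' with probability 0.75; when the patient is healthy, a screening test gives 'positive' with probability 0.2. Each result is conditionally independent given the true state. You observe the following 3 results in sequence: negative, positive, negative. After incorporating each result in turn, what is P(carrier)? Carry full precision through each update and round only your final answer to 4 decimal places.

0.4048

After 'negative': P(carrier) = 0.25·0.6500 / (0.25·0.6500 + 0.8·0.3500) ≈ 0.3672
After 'positive': P(carrier) = 0.75·0.3672 / (0.75·0.3672 + 0.2·0.6328) ≈ 0.6852
After 'negative': P(carrier) = 0.25·0.6852 / (0.25·0.6852 + 0.8·0.3148) ≈ 0.4048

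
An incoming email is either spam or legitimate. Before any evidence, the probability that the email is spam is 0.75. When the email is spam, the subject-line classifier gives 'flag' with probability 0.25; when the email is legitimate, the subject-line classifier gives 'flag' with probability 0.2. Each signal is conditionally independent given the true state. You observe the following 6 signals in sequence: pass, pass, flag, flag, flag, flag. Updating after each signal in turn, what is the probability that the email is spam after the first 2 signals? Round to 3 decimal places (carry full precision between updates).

Apply Bayes' rule sequentially, carrying P(spam) forward.
After 'pass': P(spam) = 0.75·0.7500 / (0.75·0.7500 + 0.8·0.2500) ≈ 0.7377
After 'pass': P(spam) = 0.75·0.7377 / (0.75·0.7377 + 0.8·0.2623) ≈ 0.7250

0.725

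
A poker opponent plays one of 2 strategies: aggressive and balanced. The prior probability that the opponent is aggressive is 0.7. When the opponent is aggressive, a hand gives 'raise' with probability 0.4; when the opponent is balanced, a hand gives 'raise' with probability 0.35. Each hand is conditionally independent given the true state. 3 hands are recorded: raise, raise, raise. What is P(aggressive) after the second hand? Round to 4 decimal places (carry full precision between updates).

0.7529

Apply Bayes' rule sequentially, carrying P(aggressive) forward.
After 'raise': P(aggressive) = 0.4·0.7000 / (0.4·0.7000 + 0.35·0.3000) ≈ 0.7273
After 'raise': P(aggressive) = 0.4·0.7273 / (0.4·0.7273 + 0.35·0.2727) ≈ 0.7529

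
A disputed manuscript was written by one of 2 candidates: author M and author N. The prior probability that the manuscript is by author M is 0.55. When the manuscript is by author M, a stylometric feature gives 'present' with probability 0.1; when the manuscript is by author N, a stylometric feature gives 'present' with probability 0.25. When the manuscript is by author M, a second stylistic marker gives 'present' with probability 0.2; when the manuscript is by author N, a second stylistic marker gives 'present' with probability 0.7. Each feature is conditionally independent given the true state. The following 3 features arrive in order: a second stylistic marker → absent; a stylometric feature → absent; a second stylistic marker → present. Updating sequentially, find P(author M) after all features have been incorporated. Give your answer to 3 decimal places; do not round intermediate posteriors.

After a second stylistic marker='absent': P(author M) = 0.8·0.5500 / (0.8·0.5500 + 0.3·0.4500) ≈ 0.7652
After a stylometric feature='absent': P(author M) = 0.9·0.7652 / (0.9·0.7652 + 0.75·0.2348) ≈ 0.7964
After a second stylistic marker='present': P(author M) = 0.2·0.7964 / (0.2·0.7964 + 0.7·0.2036) ≈ 0.5277

0.528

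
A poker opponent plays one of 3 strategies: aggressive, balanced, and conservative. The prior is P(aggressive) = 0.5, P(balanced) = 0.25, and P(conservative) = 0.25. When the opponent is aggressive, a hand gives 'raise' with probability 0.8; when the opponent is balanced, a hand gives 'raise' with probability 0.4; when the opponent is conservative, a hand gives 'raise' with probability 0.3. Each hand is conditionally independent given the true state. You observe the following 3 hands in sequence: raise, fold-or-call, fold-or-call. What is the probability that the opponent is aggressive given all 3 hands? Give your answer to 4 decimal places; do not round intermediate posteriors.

After 'raise': normaliser = 0.8·0.5000 + 0.4·0.2500 + 0.3·0.2500; P(aggressive) ≈ 0.6957, P(balanced) ≈ 0.1739, P(conservative) ≈ 0.1304
After 'fold-or-call': normaliser = 0.2·0.6957 + 0.6·0.1739 + 0.7·0.1304; P(aggressive) ≈ 0.4156, P(balanced) ≈ 0.3117, P(conservative) ≈ 0.2727
After 'fold-or-call': normaliser = 0.2·0.4156 + 0.6·0.3117 + 0.7·0.2727; P(aggressive) ≈ 0.1803, P(balanced) ≈ 0.4056, P(conservative) ≈ 0.4141

0.1803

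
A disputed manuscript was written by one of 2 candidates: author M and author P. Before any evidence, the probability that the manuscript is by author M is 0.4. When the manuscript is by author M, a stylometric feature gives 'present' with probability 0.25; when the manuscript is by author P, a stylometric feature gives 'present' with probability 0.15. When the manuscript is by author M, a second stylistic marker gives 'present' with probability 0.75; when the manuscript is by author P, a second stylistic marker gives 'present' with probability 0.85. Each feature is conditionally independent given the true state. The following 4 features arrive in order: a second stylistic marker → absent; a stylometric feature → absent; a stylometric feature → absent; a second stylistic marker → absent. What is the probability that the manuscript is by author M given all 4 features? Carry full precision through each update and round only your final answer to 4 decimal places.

After a second stylistic marker='absent': P(author M) = 0.25·0.4000 / (0.25·0.4000 + 0.15·0.6000) ≈ 0.5263
After a stylometric feature='absent': P(author M) = 0.75·0.5263 / (0.75·0.5263 + 0.85·0.4737) ≈ 0.4950
After a stylometric feature='absent': P(author M) = 0.75·0.4950 / (0.75·0.4950 + 0.85·0.5050) ≈ 0.4638
After a second stylistic marker='absent': P(author M) = 0.25·0.4638 / (0.25·0.4638 + 0.15·0.5362) ≈ 0.5905

0.5905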